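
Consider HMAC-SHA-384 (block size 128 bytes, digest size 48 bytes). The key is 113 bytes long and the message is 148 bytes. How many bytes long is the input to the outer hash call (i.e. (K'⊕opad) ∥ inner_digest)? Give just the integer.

Key is 113 ≤ 128 bytes, zero-padded: |K'| = 128.
Outer input = (K'⊕opad) ∥ H(inner) → 128 + 48 = 176 bytes.

176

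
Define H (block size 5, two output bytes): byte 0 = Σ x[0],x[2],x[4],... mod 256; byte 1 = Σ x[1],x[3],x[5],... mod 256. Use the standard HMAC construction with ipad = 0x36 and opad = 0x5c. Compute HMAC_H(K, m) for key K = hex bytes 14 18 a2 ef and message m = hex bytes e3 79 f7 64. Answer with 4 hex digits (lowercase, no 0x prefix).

83c0

Key hex bytes 14 18 a2 ef is 4 bytes ≤ B = 5; zero-pad to 5 bytes: K' = 14 18 a2 ef 00.
K' ⊕ ipad = 22 2e 94 d9 36.  K' ⊕ opad = 48 44 fe b3 5c.
Inner input = (K'⊕ipad) ∥ m = 22 2e 94 d9 36 ∥ e3 79 f7 64.
Inner hash: even-index sum = 457 mod 256 = 201; odd-index sum = 737 mod 256 = 225 → c9 e1.
Outer input = (K'⊕opad) ∥ inner = 48 44 fe b3 5c ∥ c9 e1.
Outer hash (tag): even-index sum = 643 mod 256 = 131; odd-index sum = 448 mod 256 = 192 → 83 c0.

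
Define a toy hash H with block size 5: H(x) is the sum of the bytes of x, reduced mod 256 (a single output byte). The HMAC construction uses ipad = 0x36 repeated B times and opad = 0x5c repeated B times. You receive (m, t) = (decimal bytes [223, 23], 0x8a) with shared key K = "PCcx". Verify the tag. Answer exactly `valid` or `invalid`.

Key "PCcx" = 50 43 63 78 is 4 bytes ≤ B = 5; zero-pad to 5 bytes: K' = 50 43 63 78 00.
K' ⊕ ipad = 66 75 55 4e 36; K' ⊕ opad = 0c 1f 3f 24 5c.
Inner hash: sum = 102+117+85+78+54+223+23 = 682; mod 256 = 170 → aa.
Outer hash (recomputed tag): sum = 12+31+63+36+92+170 = 404; mod 256 = 148 → 94.
Recomputed tag = 94; claimed = 8a → mismatch.

invalid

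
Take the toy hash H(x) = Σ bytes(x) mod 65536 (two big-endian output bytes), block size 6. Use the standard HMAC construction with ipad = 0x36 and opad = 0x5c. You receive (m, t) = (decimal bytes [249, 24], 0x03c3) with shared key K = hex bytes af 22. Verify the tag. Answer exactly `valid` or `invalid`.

invalid

Key hex bytes af 22 is 2 bytes ≤ B = 6; zero-pad to 6 bytes: K' = af 22 00 00 00 00.
K' ⊕ ipad = 99 14 36 36 36 36; K' ⊕ opad = f3 7e 5c 5c 5c 5c.
Inner hash: sum = 153+20+54+54+54+54+249+24 = 662 → 02 96.
Outer hash (recomputed tag): sum = 243+126+92+92+92+92+2+150 = 889 → 03 79.
Recomputed tag = 0379; claimed = 03c3 → mismatch.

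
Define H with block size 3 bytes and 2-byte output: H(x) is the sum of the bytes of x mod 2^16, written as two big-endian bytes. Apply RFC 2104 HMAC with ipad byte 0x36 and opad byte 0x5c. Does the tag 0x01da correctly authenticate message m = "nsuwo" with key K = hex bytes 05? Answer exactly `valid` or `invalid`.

Key hex bytes 05 is 1 byte ≤ B = 3; zero-pad to 3 bytes: K' = 05 00 00.
K' ⊕ ipad = 33 36 36; K' ⊕ opad = 59 5c 5c.
Inner hash: sum = 51+54+54+110+115+117+119+111 = 731 → 02 db.
Outer hash (recomputed tag): sum = 89+92+92+2+219 = 494 → 01 ee.
Recomputed tag = 01ee; claimed = 01da → mismatch.

invalid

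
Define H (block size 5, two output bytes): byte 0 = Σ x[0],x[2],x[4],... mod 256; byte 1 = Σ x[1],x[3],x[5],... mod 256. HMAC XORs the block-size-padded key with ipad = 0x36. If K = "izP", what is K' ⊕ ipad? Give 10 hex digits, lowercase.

Key "izP" = 69 7a 50 is 3 bytes ≤ B = 5; zero-pad to 5 bytes: K' = 69 7a 50 00 00.
XOR each byte with 0x36: 69⊕36=5f, 7a⊕36=4c, 50⊕36=66, 00⊕36=36, 00⊕36=36.

5f4c663636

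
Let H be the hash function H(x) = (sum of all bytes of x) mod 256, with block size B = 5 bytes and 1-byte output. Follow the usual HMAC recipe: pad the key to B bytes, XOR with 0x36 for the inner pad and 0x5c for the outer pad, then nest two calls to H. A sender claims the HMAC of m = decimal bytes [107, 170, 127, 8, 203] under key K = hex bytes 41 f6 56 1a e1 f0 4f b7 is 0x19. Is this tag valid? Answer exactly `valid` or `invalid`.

valid

Key hex bytes 41 f6 56 1a e1 f0 4f b7 is 8 bytes > B = 5, so hash it first: H(key) = 7e, then zero-pad to 5 bytes: K' = 7e 00 00 00 00.
K' ⊕ ipad = 48 36 36 36 36; K' ⊕ opad = 22 5c 5c 5c 5c.
Inner hash: sum = 72+54+54+54+54+107+170+127+8+203 = 903; mod 256 = 135 → 87.
Outer hash (recomputed tag): sum = 34+92+92+92+92+135 = 537; mod 256 = 25 → 19.
Recomputed tag = 19; claimed = 19 → match.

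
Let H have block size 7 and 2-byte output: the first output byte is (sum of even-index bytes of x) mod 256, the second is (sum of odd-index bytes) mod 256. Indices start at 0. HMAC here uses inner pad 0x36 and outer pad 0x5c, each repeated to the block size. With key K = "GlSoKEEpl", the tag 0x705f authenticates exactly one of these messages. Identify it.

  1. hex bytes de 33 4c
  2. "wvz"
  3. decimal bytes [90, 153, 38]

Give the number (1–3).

3

Key "GlSoKEEpl" = 47 6c 53 6f 4b 45 45 70 6c is 9 bytes > B = 7, so hash it first: H(key) = 96 90, then zero-pad to 7 bytes: K' = 96 90 00 00 00 00 00.
K' ⊕ ipad = a0 a6 36 36 36 36 36; K' ⊕ opad = ca cc 5c 5c 5c 5c 5c.
m1: inner = H(a0 a6 36 36 36 36 36 de 33 4c) = 75 3c; tag = H(ca cc 5c 5c 5c 5c 5c 75 3c) = 1af9
m2: inner = H(a0 a6 36 36 36 36 36 77 76 7a) = b8 03; tag = H(ca cc 5c 5c 5c 5c 5c b8 03) = e13c
m3: inner = H(a0 a6 36 36 36 36 36 5a 99 26) = db 92; tag = H(ca cc 5c 5c 5c 5c 5c db 92) = 705f ← matches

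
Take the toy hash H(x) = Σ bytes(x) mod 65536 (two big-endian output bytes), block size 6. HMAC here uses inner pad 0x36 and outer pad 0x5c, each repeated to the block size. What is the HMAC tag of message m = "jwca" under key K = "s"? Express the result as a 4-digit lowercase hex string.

Key "s" = 73 is 1 byte ≤ B = 6; zero-pad to 6 bytes: K' = 73 00 00 00 00 00.
K' ⊕ ipad = 45 36 36 36 36 36.  K' ⊕ opad = 2f 5c 5c 5c 5c 5c.
Inner input = (K'⊕ipad) ∥ m = 45 36 36 36 36 36 ∥ 6a 77 63 61.
Inner hash: sum = 69+54+54+54+54+54+106+119+99+97 = 760 → 02 f8.
Outer input = (K'⊕opad) ∥ inner = 2f 5c 5c 5c 5c 5c ∥ 02 f8.
Outer hash (tag): sum = 47+92+92+92+92+92+2+248 = 757 → 02 f5.

02f5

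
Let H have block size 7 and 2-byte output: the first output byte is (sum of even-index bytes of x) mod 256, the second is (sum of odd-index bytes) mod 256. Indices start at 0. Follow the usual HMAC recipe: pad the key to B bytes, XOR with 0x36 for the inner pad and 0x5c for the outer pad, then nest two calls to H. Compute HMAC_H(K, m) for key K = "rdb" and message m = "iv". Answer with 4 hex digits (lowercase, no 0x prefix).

Key "rdb" = 72 64 62 is 3 bytes ≤ B = 7; zero-pad to 7 bytes: K' = 72 64 62 00 00 00 00.
K' ⊕ ipad = 44 52 54 36 36 36 36.  K' ⊕ opad = 2e 38 3e 5c 5c 5c 5c.
Inner input = (K'⊕ipad) ∥ m = 44 52 54 36 36 36 36 ∥ 69 76.
Inner hash: even-index sum = 378 mod 256 = 122; odd-index sum = 295 mod 256 = 39 → 7a 27.
Outer input = (K'⊕opad) ∥ inner = 2e 38 3e 5c 5c 5c 5c ∥ 7a 27.
Outer hash (tag): even-index sum = 331 mod 256 = 75; odd-index sum = 362 mod 256 = 106 → 4b 6a.

4b6a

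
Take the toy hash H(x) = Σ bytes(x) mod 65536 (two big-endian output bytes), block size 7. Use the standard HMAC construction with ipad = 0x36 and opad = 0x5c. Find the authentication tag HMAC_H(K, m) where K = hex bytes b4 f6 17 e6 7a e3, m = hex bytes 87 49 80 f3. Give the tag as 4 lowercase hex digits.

Key hex bytes b4 f6 17 e6 7a e3 is 6 bytes ≤ B = 7; zero-pad to 7 bytes: K' = b4 f6 17 e6 7a e3 00.
K' ⊕ ipad = 82 c0 21 d0 4c d5 36.  K' ⊕ opad = e8 aa 4b ba 26 bf 5c.
Inner input = (K'⊕ipad) ∥ m = 82 c0 21 d0 4c d5 36 ∥ 87 49 80 f3.
Inner hash: sum = 130+192+33+208+76+213+54+135+73+128+243 = 1485 → 05 cd.
Outer input = (K'⊕opad) ∥ inner = e8 aa 4b ba 26 bf 5c ∥ 05 cd.
Outer hash (tag): sum = 232+170+75+186+38+191+92+5+205 = 1194 → 04 aa.

04aa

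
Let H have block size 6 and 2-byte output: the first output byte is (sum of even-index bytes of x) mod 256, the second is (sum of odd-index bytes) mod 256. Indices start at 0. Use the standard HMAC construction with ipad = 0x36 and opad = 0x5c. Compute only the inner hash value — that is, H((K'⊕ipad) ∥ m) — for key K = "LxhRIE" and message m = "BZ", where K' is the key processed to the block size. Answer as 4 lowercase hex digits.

Key "LxhRIE" = 4c 78 68 52 49 45 is exactly B = 6 bytes: K' = 4c 78 68 52 49 45.
K' ⊕ ipad = 7a 4e 5e 64 7f 73.
Inner input = 7a 4e 5e 64 7f 73 ∥ 42 5a.
Inner hash: even-index sum = 409 mod 256 = 153; odd-index sum = 383 mod 256 = 127 → 99 7f.

997f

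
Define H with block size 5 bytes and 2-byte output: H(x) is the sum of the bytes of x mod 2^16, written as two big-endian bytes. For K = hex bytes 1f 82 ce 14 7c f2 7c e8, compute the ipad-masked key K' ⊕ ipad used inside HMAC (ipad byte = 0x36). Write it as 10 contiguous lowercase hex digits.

Key hex bytes 1f 82 ce 14 7c f2 7c e8 is 8 bytes > B = 5, so hash it first: H(key) = 04 55, then zero-pad to 5 bytes: K' = 04 55 00 00 00.
XOR each byte with 0x36: 04⊕36=32, 55⊕36=63, 00⊕36=36, 00⊕36=36, 00⊕36=36.

3263363636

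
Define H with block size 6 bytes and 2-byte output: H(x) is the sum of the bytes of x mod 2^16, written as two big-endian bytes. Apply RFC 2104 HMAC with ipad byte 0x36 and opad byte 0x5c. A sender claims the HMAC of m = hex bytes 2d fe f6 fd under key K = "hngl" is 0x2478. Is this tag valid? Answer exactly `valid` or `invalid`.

Key "hngl" = 68 6e 67 6c is 4 bytes ≤ B = 6; zero-pad to 6 bytes: K' = 68 6e 67 6c 00 00.
K' ⊕ ipad = 5e 58 51 5a 36 36; K' ⊕ opad = 34 32 3b 30 5c 5c.
Inner hash: sum = 94+88+81+90+54+54+45+254+246+253 = 1259 → 04 eb.
Outer hash (recomputed tag): sum = 52+50+59+48+92+92+4+235 = 632 → 02 78.
Recomputed tag = 0278; claimed = 2478 → mismatch.

invalid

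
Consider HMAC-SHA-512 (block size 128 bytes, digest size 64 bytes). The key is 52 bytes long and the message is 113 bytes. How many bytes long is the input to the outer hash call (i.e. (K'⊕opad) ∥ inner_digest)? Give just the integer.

192

Key is 52 ≤ 128 bytes, zero-padded: |K'| = 128.
Outer input = (K'⊕opad) ∥ H(inner) → 128 + 64 = 192 bytes.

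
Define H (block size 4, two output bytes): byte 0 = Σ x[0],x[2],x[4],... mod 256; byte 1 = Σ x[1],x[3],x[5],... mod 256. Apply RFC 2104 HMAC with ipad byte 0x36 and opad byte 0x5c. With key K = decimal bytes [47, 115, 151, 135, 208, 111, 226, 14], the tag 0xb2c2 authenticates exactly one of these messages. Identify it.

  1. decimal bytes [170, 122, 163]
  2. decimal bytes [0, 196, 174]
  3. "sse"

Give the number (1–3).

2

Key decimal bytes [47, 115, 151, 135, 208, 111, 226, 14] = 2f 73 97 87 d0 6f e2 0e is 8 bytes > B = 4, so hash it first: H(key) = 78 77, then zero-pad to 4 bytes: K' = 78 77 00 00.
K' ⊕ ipad = 4e 41 36 36; K' ⊕ opad = 24 2b 5c 5c.
m1: inner = H(4e 41 36 36 aa 7a a3) = d1 f1; tag = H(24 2b 5c 5c d1 f1) = 5178
m2: inner = H(4e 41 36 36 00 c4 ae) = 32 3b; tag = H(24 2b 5c 5c 32 3b) = b2c2 ← matches
m3: inner = H(4e 41 36 36 73 73 65) = 5c ea; tag = H(24 2b 5c 5c 5c ea) = dc71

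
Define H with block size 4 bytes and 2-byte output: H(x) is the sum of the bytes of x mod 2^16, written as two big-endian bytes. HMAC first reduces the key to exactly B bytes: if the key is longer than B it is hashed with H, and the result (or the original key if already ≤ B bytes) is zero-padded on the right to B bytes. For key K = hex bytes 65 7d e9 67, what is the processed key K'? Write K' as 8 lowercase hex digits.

Key hex bytes 65 7d e9 67 is exactly B = 4 bytes: K' = 65 7d e9 67.

657de967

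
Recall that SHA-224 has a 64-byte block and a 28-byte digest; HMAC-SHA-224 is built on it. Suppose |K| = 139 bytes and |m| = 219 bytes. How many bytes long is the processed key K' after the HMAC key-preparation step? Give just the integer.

Key is 139 > 64 bytes, so it is hashed to 28 bytes then zero-padded to 64: |K'| = 64.

64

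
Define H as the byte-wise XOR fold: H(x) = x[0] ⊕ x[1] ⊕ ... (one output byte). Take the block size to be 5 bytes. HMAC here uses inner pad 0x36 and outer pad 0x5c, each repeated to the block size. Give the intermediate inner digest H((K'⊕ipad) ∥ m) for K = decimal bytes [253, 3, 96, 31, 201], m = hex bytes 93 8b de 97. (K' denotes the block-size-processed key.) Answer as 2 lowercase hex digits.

2f

Key decimal bytes [253, 3, 96, 31, 201] = fd 03 60 1f c9 is exactly B = 5 bytes: K' = fd 03 60 1f c9.
K' ⊕ ipad = cb 35 56 29 ff.
Inner input = cb 35 56 29 ff ∥ 93 8b de 97.
Inner hash: XOR cb⊕35⊕56⊕29⊕ff⊕93⊕8b⊕de⊕97 = 2f.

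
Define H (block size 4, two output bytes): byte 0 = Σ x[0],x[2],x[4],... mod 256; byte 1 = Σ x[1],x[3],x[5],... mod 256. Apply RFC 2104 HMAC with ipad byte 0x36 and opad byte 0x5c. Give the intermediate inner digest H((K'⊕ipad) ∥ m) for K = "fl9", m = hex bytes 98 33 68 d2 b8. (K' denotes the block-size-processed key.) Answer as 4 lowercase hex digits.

1795

Key "fl9" = 66 6c 39 is 3 bytes ≤ B = 4; zero-pad to 4 bytes: K' = 66 6c 39 00.
K' ⊕ ipad = 50 5a 0f 36.
Inner input = 50 5a 0f 36 ∥ 98 33 68 d2 b8.
Inner hash: even-index sum = 535 mod 256 = 23; odd-index sum = 405 mod 256 = 149 → 17 95.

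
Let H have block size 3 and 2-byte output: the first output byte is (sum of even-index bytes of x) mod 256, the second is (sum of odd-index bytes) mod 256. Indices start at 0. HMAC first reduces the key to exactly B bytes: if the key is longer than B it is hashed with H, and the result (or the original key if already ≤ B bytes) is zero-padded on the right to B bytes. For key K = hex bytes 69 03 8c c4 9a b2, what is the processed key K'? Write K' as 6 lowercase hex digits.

|K| = 6 > B = 3, so first hash the key.
H(K): even-index sum = 399 mod 256 = 143; odd-index sum = 377 mod 256 = 121 → 8f 79.
Zero-pad H(K) = 8f 79 to 3 bytes: K' = 8f 79 00.

8f7900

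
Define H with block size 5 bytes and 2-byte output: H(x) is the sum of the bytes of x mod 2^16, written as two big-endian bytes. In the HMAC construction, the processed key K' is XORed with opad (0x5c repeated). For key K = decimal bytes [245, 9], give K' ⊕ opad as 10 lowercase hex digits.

a9555c5c5c

Key decimal bytes [245, 9] = f5 09 is 2 bytes ≤ B = 5; zero-pad to 5 bytes: K' = f5 09 00 00 00.
XOR each byte with 0x5c: f5⊕5c=a9, 09⊕5c=55, 00⊕5c=5c, 00⊕5c=5c, 00⊕5c=5c.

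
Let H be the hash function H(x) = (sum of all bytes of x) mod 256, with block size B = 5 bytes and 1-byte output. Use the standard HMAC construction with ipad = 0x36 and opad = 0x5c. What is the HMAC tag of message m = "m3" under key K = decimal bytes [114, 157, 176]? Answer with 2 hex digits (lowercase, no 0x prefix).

14

Key decimal bytes [114, 157, 176] = 72 9d b0 is 3 bytes ≤ B = 5; zero-pad to 5 bytes: K' = 72 9d b0 00 00.
K' ⊕ ipad = 44 ab 86 36 36.  K' ⊕ opad = 2e c1 ec 5c 5c.
Inner input = (K'⊕ipad) ∥ m = 44 ab 86 36 36 ∥ 6d 33.
Inner hash: sum = 68+171+134+54+54+109+51 = 641; mod 256 = 129 → 81.
Outer input = (K'⊕opad) ∥ inner = 2e c1 ec 5c 5c ∥ 81.
Outer hash (tag): sum = 46+193+236+92+92+129 = 788; mod 256 = 20 → 14.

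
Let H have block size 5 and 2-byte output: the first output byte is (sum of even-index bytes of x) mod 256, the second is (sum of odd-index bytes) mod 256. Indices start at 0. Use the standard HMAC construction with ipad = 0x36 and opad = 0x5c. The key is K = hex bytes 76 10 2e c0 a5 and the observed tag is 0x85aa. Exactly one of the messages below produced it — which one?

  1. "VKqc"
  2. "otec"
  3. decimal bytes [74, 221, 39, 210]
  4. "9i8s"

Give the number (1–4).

2

Key hex bytes 76 10 2e c0 a5 is exactly B = 5 bytes: K' = 76 10 2e c0 a5.
K' ⊕ ipad = 40 26 18 f6 93; K' ⊕ opad = 2a 4c 72 9c f9.
m1: inner = H(40 26 18 f6 93 56 4b 71 63) = 99 e3; tag = H(2a 4c 72 9c f9 99 e3) = 7881
m2: inner = H(40 26 18 f6 93 6f 74 65 63) = c2 f0; tag = H(2a 4c 72 9c f9 c2 f0) = 85aa ← matches
m3: inner = H(40 26 18 f6 93 4a dd 27 d2) = 9a 8d; tag = H(2a 4c 72 9c f9 9a 8d) = 2282
m4: inner = H(40 26 18 f6 93 39 69 38 73) = c7 8d; tag = H(2a 4c 72 9c f9 c7 8d) = 22af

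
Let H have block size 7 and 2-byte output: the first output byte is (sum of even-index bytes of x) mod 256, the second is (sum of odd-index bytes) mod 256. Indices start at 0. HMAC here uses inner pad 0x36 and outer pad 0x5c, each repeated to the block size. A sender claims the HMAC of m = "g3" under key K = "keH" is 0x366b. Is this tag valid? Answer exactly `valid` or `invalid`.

Key "keH" = 6b 65 48 is 3 bytes ≤ B = 7; zero-pad to 7 bytes: K' = 6b 65 48 00 00 00 00.
K' ⊕ ipad = 5d 53 7e 36 36 36 36; K' ⊕ opad = 37 39 14 5c 5c 5c 5c.
Inner hash: even-index sum = 378 mod 256 = 122; odd-index sum = 294 mod 256 = 38 → 7a 26.
Outer hash (recomputed tag): even-index sum = 297 mod 256 = 41; odd-index sum = 363 mod 256 = 107 → 29 6b.
Recomputed tag = 296b; claimed = 366b → mismatch.

invalid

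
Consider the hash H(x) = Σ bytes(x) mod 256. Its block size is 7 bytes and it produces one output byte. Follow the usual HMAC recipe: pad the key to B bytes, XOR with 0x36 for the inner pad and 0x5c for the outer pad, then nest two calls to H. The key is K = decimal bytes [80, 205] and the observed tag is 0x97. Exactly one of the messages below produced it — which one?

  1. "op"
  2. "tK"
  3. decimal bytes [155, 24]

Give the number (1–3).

Key decimal bytes [80, 205] = 50 cd is 2 bytes ≤ B = 7; zero-pad to 7 bytes: K' = 50 cd 00 00 00 00 00.
K' ⊕ ipad = 66 fb 36 36 36 36 36; K' ⊕ opad = 0c 91 5c 5c 5c 5c 5c.
m1: inner = H(66 fb 36 36 36 36 36 6f 70) = 4e; tag = H(0c 91 5c 5c 5c 5c 5c 4e) = b7
m2: inner = H(66 fb 36 36 36 36 36 74 4b) = 2e; tag = H(0c 91 5c 5c 5c 5c 5c 2e) = 97 ← matches
m3: inner = H(66 fb 36 36 36 36 36 9b 18) = 22; tag = H(0c 91 5c 5c 5c 5c 5c 22) = 8b

2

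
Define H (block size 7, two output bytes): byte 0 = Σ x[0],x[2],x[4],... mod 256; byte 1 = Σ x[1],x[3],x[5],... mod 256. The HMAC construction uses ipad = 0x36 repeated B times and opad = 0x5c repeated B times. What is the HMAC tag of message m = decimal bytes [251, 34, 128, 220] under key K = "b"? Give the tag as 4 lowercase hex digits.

6f08

Key "b" = 62 is 1 byte ≤ B = 7; zero-pad to 7 bytes: K' = 62 00 00 00 00 00 00.
K' ⊕ ipad = 54 36 36 36 36 36 36.  K' ⊕ opad = 3e 5c 5c 5c 5c 5c 5c.
Inner input = (K'⊕ipad) ∥ m = 54 36 36 36 36 36 36 ∥ fb 22 80 dc.
Inner hash: even-index sum = 500 mod 256 = 244; odd-index sum = 541 mod 256 = 29 → f4 1d.
Outer input = (K'⊕opad) ∥ inner = 3e 5c 5c 5c 5c 5c 5c ∥ f4 1d.
Outer hash (tag): even-index sum = 367 mod 256 = 111; odd-index sum = 520 mod 256 = 8 → 6f 08.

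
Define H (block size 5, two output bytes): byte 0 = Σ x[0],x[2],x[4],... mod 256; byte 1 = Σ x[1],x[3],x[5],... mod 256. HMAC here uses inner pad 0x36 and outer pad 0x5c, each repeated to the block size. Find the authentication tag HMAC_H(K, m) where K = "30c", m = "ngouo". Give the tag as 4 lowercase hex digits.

Key "30c" = 33 30 63 is 3 bytes ≤ B = 5; zero-pad to 5 bytes: K' = 33 30 63 00 00.
K' ⊕ ipad = 05 06 55 36 36.  K' ⊕ opad = 6f 6c 3f 5c 5c.
Inner input = (K'⊕ipad) ∥ m = 05 06 55 36 36 ∥ 6e 67 6f 75 6f.
Inner hash: even-index sum = 364 mod 256 = 108; odd-index sum = 392 mod 256 = 136 → 6c 88.
Outer input = (K'⊕opad) ∥ inner = 6f 6c 3f 5c 5c ∥ 6c 88.
Outer hash (tag): even-index sum = 402 mod 256 = 146; odd-index sum = 308 mod 256 = 52 → 92 34.

9234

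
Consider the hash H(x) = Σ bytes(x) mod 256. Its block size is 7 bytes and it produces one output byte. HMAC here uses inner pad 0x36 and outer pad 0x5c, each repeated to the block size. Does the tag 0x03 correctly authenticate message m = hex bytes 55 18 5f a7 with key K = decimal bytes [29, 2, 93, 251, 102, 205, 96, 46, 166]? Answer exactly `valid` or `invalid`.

Key decimal bytes [29, 2, 93, 251, 102, 205, 96, 46, 166] = 1d 02 5d fb 66 cd 60 2e a6 is 9 bytes > B = 7, so hash it first: H(key) = de, then zero-pad to 7 bytes: K' = de 00 00 00 00 00 00.
K' ⊕ ipad = e8 36 36 36 36 36 36; K' ⊕ opad = 82 5c 5c 5c 5c 5c 5c.
Inner hash: sum = 232+54+54+54+54+54+54+85+24+95+167 = 927; mod 256 = 159 → 9f.
Outer hash (recomputed tag): sum = 130+92+92+92+92+92+92+159 = 841; mod 256 = 73 → 49.
Recomputed tag = 49; claimed = 03 → mismatch.

invalid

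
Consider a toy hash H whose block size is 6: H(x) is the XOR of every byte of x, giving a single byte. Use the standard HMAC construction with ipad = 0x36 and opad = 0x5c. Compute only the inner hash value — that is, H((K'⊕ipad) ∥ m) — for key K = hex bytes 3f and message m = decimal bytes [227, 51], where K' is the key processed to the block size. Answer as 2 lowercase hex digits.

ef

Key hex bytes 3f is 1 byte ≤ B = 6; zero-pad to 6 bytes: K' = 3f 00 00 00 00 00.
K' ⊕ ipad = 09 36 36 36 36 36.
Inner input = 09 36 36 36 36 36 ∥ e3 33.
Inner hash: XOR 09⊕36⊕36⊕36⊕36⊕36⊕e3⊕33 = ef.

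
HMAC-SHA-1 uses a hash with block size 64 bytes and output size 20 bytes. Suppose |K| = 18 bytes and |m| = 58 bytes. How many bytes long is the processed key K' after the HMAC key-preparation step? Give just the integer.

Key is 18 ≤ 64 bytes, zero-padded: |K'| = 64.

64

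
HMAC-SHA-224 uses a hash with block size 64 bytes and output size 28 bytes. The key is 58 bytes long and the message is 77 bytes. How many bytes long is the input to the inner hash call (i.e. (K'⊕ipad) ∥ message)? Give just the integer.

141

Key is 58 ≤ 64 bytes, zero-padded: |K'| = 64.
Inner input = (K'⊕ipad) ∥ m → 64 + 77 = 141 bytes.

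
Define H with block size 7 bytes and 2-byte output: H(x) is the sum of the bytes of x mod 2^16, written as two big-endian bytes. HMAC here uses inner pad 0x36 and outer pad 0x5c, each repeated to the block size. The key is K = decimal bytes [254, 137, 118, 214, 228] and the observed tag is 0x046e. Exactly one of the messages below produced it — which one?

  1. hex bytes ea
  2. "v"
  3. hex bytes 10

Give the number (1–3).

1

Key decimal bytes [254, 137, 118, 214, 228] = fe 89 76 d6 e4 is 5 bytes ≤ B = 7; zero-pad to 7 bytes: K' = fe 89 76 d6 e4 00 00.
K' ⊕ ipad = c8 bf 40 e0 d2 36 36; K' ⊕ opad = a2 d5 2a 8a b8 5c 5c.
m1: inner = H(c8 bf 40 e0 d2 36 36 ea) = 04 cf; tag = H(a2 d5 2a 8a b8 5c 5c 04 cf) = 046e ← matches
m2: inner = H(c8 bf 40 e0 d2 36 36 76) = 04 5b; tag = H(a2 d5 2a 8a b8 5c 5c 04 5b) = 03fa
m3: inner = H(c8 bf 40 e0 d2 36 36 10) = 03 f5; tag = H(a2 d5 2a 8a b8 5c 5c 03 f5) = 0493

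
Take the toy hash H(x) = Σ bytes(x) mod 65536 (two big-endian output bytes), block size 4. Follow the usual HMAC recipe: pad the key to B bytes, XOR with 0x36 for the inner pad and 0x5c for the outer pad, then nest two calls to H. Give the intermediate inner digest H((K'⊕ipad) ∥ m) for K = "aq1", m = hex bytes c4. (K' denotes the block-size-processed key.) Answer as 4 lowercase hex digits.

Key "aq1" = 61 71 31 is 3 bytes ≤ B = 4; zero-pad to 4 bytes: K' = 61 71 31 00.
K' ⊕ ipad = 57 47 07 36.
Inner input = 57 47 07 36 ∥ c4.
Inner hash: sum = 87+71+7+54+196 = 415 → 01 9f.

019f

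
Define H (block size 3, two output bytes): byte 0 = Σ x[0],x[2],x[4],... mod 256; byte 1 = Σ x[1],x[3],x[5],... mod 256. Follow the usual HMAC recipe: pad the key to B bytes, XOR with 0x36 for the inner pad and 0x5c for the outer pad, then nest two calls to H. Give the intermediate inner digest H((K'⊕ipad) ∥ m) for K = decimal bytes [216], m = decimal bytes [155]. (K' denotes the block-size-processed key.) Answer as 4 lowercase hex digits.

Key decimal bytes [216] = d8 is 1 byte ≤ B = 3; zero-pad to 3 bytes: K' = d8 00 00.
K' ⊕ ipad = ee 36 36.
Inner input = ee 36 36 ∥ 9b.
Inner hash: even-index sum = 292 mod 256 = 36; odd-index sum = 209 mod 256 = 209 → 24 d1.

24d1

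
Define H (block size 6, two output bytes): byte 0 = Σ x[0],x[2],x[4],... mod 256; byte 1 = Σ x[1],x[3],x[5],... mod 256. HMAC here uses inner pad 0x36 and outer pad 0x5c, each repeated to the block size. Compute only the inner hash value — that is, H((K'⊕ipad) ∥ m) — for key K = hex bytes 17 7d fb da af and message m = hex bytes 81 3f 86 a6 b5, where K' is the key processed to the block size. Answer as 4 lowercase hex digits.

4352

Key hex bytes 17 7d fb da af is 5 bytes ≤ B = 6; zero-pad to 6 bytes: K' = 17 7d fb da af 00.
K' ⊕ ipad = 21 4b cd ec 99 36.
Inner input = 21 4b cd ec 99 36 ∥ 81 3f 86 a6 b5.
Inner hash: even-index sum = 835 mod 256 = 67; odd-index sum = 594 mod 256 = 82 → 43 52.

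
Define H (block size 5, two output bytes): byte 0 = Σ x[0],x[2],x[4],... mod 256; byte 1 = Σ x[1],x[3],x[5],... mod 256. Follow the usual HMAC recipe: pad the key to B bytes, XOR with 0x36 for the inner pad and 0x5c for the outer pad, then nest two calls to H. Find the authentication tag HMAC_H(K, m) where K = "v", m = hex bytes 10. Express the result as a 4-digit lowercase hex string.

Key "v" = 76 is 1 byte ≤ B = 5; zero-pad to 5 bytes: K' = 76 00 00 00 00.
K' ⊕ ipad = 40 36 36 36 36.  K' ⊕ opad = 2a 5c 5c 5c 5c.
Inner input = (K'⊕ipad) ∥ m = 40 36 36 36 36 ∥ 10.
Inner hash: even-index sum = 172 mod 256 = 172; odd-index sum = 124 mod 256 = 124 → ac 7c.
Outer input = (K'⊕opad) ∥ inner = 2a 5c 5c 5c 5c ∥ ac 7c.
Outer hash (tag): even-index sum = 350 mod 256 = 94; odd-index sum = 356 mod 256 = 100 → 5e 64.

5e64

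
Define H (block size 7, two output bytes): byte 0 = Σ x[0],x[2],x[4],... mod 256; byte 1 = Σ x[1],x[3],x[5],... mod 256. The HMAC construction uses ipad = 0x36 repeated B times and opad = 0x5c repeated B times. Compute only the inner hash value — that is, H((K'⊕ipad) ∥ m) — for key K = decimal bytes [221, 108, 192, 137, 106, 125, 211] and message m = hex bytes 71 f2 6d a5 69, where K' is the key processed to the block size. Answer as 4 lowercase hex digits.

Key decimal bytes [221, 108, 192, 137, 106, 125, 211] = dd 6c c0 89 6a 7d d3 is exactly B = 7 bytes: K' = dd 6c c0 89 6a 7d d3.
K' ⊕ ipad = eb 5a f6 bf 5c 4b e5.
Inner input = eb 5a f6 bf 5c 4b e5 ∥ 71 f2 6d a5 69.
Inner hash: even-index sum = 1209 mod 256 = 185; odd-index sum = 683 mod 256 = 171 → b9 ab.

b9ab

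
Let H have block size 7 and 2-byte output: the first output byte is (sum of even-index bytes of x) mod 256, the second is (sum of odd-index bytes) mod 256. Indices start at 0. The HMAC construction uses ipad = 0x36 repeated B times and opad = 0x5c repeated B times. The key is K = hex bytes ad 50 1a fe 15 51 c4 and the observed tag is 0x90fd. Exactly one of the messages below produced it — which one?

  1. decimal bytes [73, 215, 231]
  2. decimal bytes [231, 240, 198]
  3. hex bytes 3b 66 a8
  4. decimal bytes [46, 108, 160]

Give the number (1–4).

3

Key hex bytes ad 50 1a fe 15 51 c4 is exactly B = 7 bytes: K' = ad 50 1a fe 15 51 c4.
K' ⊕ ipad = 9b 66 2c c8 23 67 f2; K' ⊕ opad = f1 0c 46 a2 49 0d 98.
m1: inner = H(9b 66 2c c8 23 67 f2 49 d7 e7) = b3 c5; tag = H(f1 0c 46 a2 49 0d 98 b3 c5) = dd6e
m2: inner = H(9b 66 2c c8 23 67 f2 e7 f0 c6) = cc 42; tag = H(f1 0c 46 a2 49 0d 98 cc 42) = 5a87
m3: inner = H(9b 66 2c c8 23 67 f2 3b 66 a8) = 42 78; tag = H(f1 0c 46 a2 49 0d 98 42 78) = 90fd ← matches
m4: inner = H(9b 66 2c c8 23 67 f2 2e 6c a0) = 48 63; tag = H(f1 0c 46 a2 49 0d 98 48 63) = 7b03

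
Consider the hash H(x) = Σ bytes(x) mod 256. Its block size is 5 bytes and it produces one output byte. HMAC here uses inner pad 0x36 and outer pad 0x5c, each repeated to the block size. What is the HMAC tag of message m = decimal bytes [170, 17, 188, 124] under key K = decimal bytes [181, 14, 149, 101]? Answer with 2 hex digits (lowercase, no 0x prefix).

73

Key decimal bytes [181, 14, 149, 101] = b5 0e 95 65 is 4 bytes ≤ B = 5; zero-pad to 5 bytes: K' = b5 0e 95 65 00.
K' ⊕ ipad = 83 38 a3 53 36.  K' ⊕ opad = e9 52 c9 39 5c.
Inner input = (K'⊕ipad) ∥ m = 83 38 a3 53 36 ∥ aa 11 bc 7c.
Inner hash: sum = 131+56+163+83+54+170+17+188+124 = 986; mod 256 = 218 → da.
Outer input = (K'⊕opad) ∥ inner = e9 52 c9 39 5c ∥ da.
Outer hash (tag): sum = 233+82+201+57+92+218 = 883; mod 256 = 115 → 73.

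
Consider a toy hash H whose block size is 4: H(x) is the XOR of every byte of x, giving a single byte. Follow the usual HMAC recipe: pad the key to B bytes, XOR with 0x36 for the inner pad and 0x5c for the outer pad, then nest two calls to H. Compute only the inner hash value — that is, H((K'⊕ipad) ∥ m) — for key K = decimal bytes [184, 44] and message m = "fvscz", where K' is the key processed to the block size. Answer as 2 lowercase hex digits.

Key decimal bytes [184, 44] = b8 2c is 2 bytes ≤ B = 4; zero-pad to 4 bytes: K' = b8 2c 00 00.
K' ⊕ ipad = 8e 1a 36 36.
Inner input = 8e 1a 36 36 ∥ 66 76 73 63 7a.
Inner hash: XOR 8e⊕1a⊕36⊕36⊕66⊕76⊕73⊕63⊕7a = ee.

ee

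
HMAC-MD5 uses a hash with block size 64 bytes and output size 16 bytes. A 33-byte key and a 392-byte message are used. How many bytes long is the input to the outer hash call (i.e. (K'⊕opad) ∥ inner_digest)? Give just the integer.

Key is 33 ≤ 64 bytes, zero-padded: |K'| = 64.
Outer input = (K'⊕opad) ∥ H(inner) → 64 + 16 = 80 bytes.

80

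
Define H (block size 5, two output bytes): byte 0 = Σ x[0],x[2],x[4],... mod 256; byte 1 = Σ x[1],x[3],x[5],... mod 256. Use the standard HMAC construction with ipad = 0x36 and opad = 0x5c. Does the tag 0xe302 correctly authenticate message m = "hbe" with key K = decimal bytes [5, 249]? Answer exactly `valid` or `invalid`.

Key decimal bytes [5, 249] = 05 f9 is 2 bytes ≤ B = 5; zero-pad to 5 bytes: K' = 05 f9 00 00 00.
K' ⊕ ipad = 33 cf 36 36 36; K' ⊕ opad = 59 a5 5c 5c 5c.
Inner hash: even-index sum = 257 mod 256 = 1; odd-index sum = 466 mod 256 = 210 → 01 d2.
Outer hash (recomputed tag): even-index sum = 483 mod 256 = 227; odd-index sum = 258 mod 256 = 2 → e3 02.
Recomputed tag = e302; claimed = e302 → match.

valid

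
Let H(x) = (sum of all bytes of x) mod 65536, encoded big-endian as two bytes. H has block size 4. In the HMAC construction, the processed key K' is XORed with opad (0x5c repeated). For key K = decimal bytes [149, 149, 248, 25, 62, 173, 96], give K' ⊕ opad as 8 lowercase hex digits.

Key decimal bytes [149, 149, 248, 25, 62, 173, 96] = 95 95 f8 19 3e ad 60 is 7 bytes > B = 4, so hash it first: H(key) = 03 86, then zero-pad to 4 bytes: K' = 03 86 00 00.
XOR each byte with 0x5c: 03⊕5c=5f, 86⊕5c=da, 00⊕5c=5c, 00⊕5c=5c.

5fda5c5c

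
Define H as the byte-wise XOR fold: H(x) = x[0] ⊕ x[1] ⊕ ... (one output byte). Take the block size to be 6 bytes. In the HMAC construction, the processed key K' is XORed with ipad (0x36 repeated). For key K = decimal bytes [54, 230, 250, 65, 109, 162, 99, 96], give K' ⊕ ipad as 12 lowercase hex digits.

913636363636

Key decimal bytes [54, 230, 250, 65, 109, 162, 99, 96] = 36 e6 fa 41 6d a2 63 60 is 8 bytes > B = 6, so hash it first: H(key) = a7, then zero-pad to 6 bytes: K' = a7 00 00 00 00 00.
XOR each byte with 0x36: a7⊕36=91, 00⊕36=36, 00⊕36=36, 00⊕36=36, 00⊕36=36, 00⊕36=36.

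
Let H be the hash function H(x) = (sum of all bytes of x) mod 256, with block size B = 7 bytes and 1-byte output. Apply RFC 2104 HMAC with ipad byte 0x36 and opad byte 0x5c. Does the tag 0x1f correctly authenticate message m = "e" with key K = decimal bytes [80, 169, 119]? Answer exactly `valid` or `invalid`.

Key decimal bytes [80, 169, 119] = 50 a9 77 is 3 bytes ≤ B = 7; zero-pad to 7 bytes: K' = 50 a9 77 00 00 00 00.
K' ⊕ ipad = 66 9f 41 36 36 36 36; K' ⊕ opad = 0c f5 2b 5c 5c 5c 5c.
Inner hash: sum = 102+159+65+54+54+54+54+101 = 643; mod 256 = 131 → 83.
Outer hash (recomputed tag): sum = 12+245+43+92+92+92+92+131 = 799; mod 256 = 31 → 1f.
Recomputed tag = 1f; claimed = 1f → match.

valid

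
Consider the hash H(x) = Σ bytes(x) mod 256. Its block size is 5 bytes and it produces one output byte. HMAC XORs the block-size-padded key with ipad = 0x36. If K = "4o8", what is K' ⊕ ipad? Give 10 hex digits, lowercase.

Key "4o8" = 34 6f 38 is 3 bytes ≤ B = 5; zero-pad to 5 bytes: K' = 34 6f 38 00 00.
XOR each byte with 0x36: 34⊕36=02, 6f⊕36=59, 38⊕36=0e, 00⊕36=36, 00⊕36=36.

02590e3636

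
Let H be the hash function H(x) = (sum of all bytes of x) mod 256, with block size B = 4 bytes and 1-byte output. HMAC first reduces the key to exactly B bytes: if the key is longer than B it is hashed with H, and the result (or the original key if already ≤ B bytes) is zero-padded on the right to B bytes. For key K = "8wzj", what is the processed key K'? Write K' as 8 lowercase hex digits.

Key "8wzj" = 38 77 7a 6a is exactly B = 4 bytes: K' = 38 77 7a 6a.

38777a6a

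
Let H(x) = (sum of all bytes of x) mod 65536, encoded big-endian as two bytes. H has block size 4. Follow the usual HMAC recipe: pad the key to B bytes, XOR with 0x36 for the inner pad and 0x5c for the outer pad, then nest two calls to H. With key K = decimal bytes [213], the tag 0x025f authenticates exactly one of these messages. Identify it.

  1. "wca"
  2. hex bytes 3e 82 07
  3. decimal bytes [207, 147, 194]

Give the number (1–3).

1

Key decimal bytes [213] = d5 is 1 byte ≤ B = 4; zero-pad to 4 bytes: K' = d5 00 00 00.
K' ⊕ ipad = e3 36 36 36; K' ⊕ opad = 89 5c 5c 5c.
m1: inner = H(e3 36 36 36 77 63 61) = 02 c0; tag = H(89 5c 5c 5c 02 c0) = 025f ← matches
m2: inner = H(e3 36 36 36 3e 82 07) = 02 4c; tag = H(89 5c 5c 5c 02 4c) = 01eb
m3: inner = H(e3 36 36 36 cf 93 c2) = 03 a9; tag = H(89 5c 5c 5c 03 a9) = 0249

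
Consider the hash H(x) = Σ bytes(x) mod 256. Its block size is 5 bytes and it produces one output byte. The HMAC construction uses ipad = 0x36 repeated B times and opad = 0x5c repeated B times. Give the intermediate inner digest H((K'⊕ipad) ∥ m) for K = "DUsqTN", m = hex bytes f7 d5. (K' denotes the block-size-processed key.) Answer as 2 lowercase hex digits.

Key "DUsqTN" = 44 55 73 71 54 4e is 6 bytes > B = 5, so hash it first: H(key) = 1f, then zero-pad to 5 bytes: K' = 1f 00 00 00 00.
K' ⊕ ipad = 29 36 36 36 36.
Inner input = 29 36 36 36 36 ∥ f7 d5.
Inner hash: sum = 41+54+54+54+54+247+213 = 717; mod 256 = 205 → cd.

cd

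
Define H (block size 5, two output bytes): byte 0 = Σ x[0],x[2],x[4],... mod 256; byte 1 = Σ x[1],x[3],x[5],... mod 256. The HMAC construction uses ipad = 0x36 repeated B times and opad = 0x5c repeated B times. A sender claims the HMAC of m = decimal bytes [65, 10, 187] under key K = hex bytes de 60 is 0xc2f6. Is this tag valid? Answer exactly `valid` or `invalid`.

Key hex bytes de 60 is 2 bytes ≤ B = 5; zero-pad to 5 bytes: K' = de 60 00 00 00.
K' ⊕ ipad = e8 56 36 36 36; K' ⊕ opad = 82 3c 5c 5c 5c.
Inner hash: even-index sum = 350 mod 256 = 94; odd-index sum = 392 mod 256 = 136 → 5e 88.
Outer hash (recomputed tag): even-index sum = 450 mod 256 = 194; odd-index sum = 246 mod 256 = 246 → c2 f6.
Recomputed tag = c2f6; claimed = c2f6 → match.

valid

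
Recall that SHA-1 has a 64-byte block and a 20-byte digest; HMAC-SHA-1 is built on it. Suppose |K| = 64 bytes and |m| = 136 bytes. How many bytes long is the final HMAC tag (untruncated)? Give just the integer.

The tag is one SHA-1 digest: 20 bytes.

20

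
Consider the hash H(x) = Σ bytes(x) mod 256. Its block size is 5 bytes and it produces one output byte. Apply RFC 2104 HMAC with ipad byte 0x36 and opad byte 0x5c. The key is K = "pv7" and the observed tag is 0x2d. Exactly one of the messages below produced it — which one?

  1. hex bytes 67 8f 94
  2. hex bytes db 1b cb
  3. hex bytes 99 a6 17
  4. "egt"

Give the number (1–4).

2

Key "pv7" = 70 76 37 is 3 bytes ≤ B = 5; zero-pad to 5 bytes: K' = 70 76 37 00 00.
K' ⊕ ipad = 46 40 01 36 36; K' ⊕ opad = 2c 2a 6b 5c 5c.
m1: inner = H(46 40 01 36 36 67 8f 94) = 7d; tag = H(2c 2a 6b 5c 5c 7d) = f6
m2: inner = H(46 40 01 36 36 db 1b cb) = b4; tag = H(2c 2a 6b 5c 5c b4) = 2d ← matches
m3: inner = H(46 40 01 36 36 99 a6 17) = 49; tag = H(2c 2a 6b 5c 5c 49) = c2
m4: inner = H(46 40 01 36 36 65 67 74) = 33; tag = H(2c 2a 6b 5c 5c 33) = ac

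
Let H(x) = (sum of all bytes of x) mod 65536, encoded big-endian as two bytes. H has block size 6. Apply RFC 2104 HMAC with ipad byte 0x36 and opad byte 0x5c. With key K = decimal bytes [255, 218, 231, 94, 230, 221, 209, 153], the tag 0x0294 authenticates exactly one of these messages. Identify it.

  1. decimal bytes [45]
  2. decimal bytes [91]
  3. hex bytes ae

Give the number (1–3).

Key decimal bytes [255, 218, 231, 94, 230, 221, 209, 153] = ff da e7 5e e6 dd d1 99 is 8 bytes > B = 6, so hash it first: H(key) = 06 4b, then zero-pad to 6 bytes: K' = 06 4b 00 00 00 00.
K' ⊕ ipad = 30 7d 36 36 36 36; K' ⊕ opad = 5a 17 5c 5c 5c 5c.
m1: inner = H(30 7d 36 36 36 36 2d) = 01 b2; tag = H(5a 17 5c 5c 5c 5c 01 b2) = 0294 ← matches
m2: inner = H(30 7d 36 36 36 36 5b) = 01 e0; tag = H(5a 17 5c 5c 5c 5c 01 e0) = 02c2
m3: inner = H(30 7d 36 36 36 36 ae) = 02 33; tag = H(5a 17 5c 5c 5c 5c 02 33) = 0216

1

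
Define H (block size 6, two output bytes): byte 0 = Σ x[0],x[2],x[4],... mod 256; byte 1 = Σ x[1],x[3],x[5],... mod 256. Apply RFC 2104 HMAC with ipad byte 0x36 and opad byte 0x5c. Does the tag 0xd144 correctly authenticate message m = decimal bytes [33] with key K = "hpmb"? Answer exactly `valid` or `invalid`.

Key "hpmb" = 68 70 6d 62 is 4 bytes ≤ B = 6; zero-pad to 6 bytes: K' = 68 70 6d 62 00 00.
K' ⊕ ipad = 5e 46 5b 54 36 36; K' ⊕ opad = 34 2c 31 3e 5c 5c.
Inner hash: even-index sum = 272 mod 256 = 16; odd-index sum = 208 mod 256 = 208 → 10 d0.
Outer hash (recomputed tag): even-index sum = 209 mod 256 = 209; odd-index sum = 406 mod 256 = 150 → d1 96.
Recomputed tag = d196; claimed = d144 → mismatch.

invalid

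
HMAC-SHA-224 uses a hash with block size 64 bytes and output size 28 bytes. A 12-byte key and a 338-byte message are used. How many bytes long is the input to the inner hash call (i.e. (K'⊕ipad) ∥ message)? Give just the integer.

402

Key is 12 ≤ 64 bytes, zero-padded: |K'| = 64.
Inner input = (K'⊕ipad) ∥ m → 64 + 338 = 402 bytes.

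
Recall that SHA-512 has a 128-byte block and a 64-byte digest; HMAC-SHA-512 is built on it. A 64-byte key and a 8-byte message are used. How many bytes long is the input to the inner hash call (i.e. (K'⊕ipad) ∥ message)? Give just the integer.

Key is 64 ≤ 128 bytes, zero-padded: |K'| = 128.
Inner input = (K'⊕ipad) ∥ m → 128 + 8 = 136 bytes.

136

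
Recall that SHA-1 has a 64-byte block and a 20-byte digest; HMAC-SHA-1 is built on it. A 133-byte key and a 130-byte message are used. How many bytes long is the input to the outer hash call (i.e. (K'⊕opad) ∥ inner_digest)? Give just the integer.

Key is 133 > 64 bytes, so it is hashed to 20 bytes then zero-padded to 64: |K'| = 64.
Outer input = (K'⊕opad) ∥ H(inner) → 64 + 20 = 84 bytes.

84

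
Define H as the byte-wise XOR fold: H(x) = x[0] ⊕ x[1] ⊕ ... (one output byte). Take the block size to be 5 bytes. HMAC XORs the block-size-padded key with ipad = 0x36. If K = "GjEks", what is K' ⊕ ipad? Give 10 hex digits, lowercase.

715c735d45

Key "GjEks" = 47 6a 45 6b 73 is exactly B = 5 bytes: K' = 47 6a 45 6b 73.
XOR each byte with 0x36: 47⊕36=71, 6a⊕36=5c, 45⊕36=73, 6b⊕36=5d, 73⊕36=45.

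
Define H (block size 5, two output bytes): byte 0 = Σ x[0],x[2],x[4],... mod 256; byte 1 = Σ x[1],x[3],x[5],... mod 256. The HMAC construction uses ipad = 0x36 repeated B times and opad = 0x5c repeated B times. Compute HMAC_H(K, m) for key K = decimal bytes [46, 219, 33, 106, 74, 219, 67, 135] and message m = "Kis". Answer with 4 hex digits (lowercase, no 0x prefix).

bd16

Key decimal bytes [46, 219, 33, 106, 74, 219, 67, 135] = 2e db 21 6a 4a db 43 87 is 8 bytes > B = 5, so hash it first: H(key) = dc a7, then zero-pad to 5 bytes: K' = dc a7 00 00 00.
K' ⊕ ipad = ea 91 36 36 36.  K' ⊕ opad = 80 fb 5c 5c 5c.
Inner input = (K'⊕ipad) ∥ m = ea 91 36 36 36 ∥ 4b 69 73.
Inner hash: even-index sum = 447 mod 256 = 191; odd-index sum = 389 mod 256 = 133 → bf 85.
Outer input = (K'⊕opad) ∥ inner = 80 fb 5c 5c 5c ∥ bf 85.
Outer hash (tag): even-index sum = 445 mod 256 = 189; odd-index sum = 534 mod 256 = 22 → bd 16.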